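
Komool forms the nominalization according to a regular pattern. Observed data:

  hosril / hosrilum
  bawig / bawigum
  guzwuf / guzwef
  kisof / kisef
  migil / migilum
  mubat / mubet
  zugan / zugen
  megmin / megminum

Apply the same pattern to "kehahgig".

megmin and zugan both end in -n yet inflect differently (megminum, zugen), so the final letter is not what conditions the rule; the last vowel is.
"kehahgig" has last vowel 'i'. The stems whose last vowel is 'i' (hosril → hosrilum, megmin → megminum, bawig → bawigum) add -um.
The other pattern: stems whose last vowel is 'a', 'o' or 'u' change the last vowel to 'e'.
So kehahgig → kehahgigum.

kehahgigum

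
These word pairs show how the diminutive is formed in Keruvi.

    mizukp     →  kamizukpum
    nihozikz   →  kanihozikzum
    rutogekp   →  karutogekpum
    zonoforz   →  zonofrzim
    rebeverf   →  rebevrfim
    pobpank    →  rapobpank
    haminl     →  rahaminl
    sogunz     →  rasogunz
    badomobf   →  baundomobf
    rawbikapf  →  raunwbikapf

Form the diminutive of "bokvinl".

"bokvinl" has second-to-last letter 'n'. The stems whose second-to-last letter is 'n' (pobpank → rapobpank, haminl → rahaminl, sogunz → rasogunz) add the prefix ra-.
The other patterns: stems whose second-to-last letter is 'k' add ka- … -um around the stem; stems whose second-to-last letter is 'r' delete the last vowel and add -im; stems whose second-to-last letter is 'b' or 'p' insert -un- after the first vowel.
So bokvinl → rabokvinl.

rabokvinl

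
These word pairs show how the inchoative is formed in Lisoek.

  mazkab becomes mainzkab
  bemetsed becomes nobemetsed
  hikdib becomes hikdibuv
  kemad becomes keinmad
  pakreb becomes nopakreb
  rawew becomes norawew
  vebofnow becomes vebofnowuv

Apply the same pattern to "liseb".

noliseb

"liseb" has last vowel 'e'. The stems whose last vowel is 'e' (pakreb → nopakreb, bemetsed → nobemetsed, rawew → norawew) add the prefix no-.
So liseb → noliseb.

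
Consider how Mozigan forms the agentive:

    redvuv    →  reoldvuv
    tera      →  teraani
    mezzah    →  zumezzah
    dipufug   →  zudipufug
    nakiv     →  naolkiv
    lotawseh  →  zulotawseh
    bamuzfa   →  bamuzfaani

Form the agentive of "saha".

sahaani

redvuv and dipufug both have last vowel 'u' yet inflect differently (reoldvuv, zudipufug), so the last vowel is not what conditions the rule; the final letter is.
"saha" ends in -a. The stems ending in -a (bamuzfa → bamuzfaani, tera → teraani) add -ani.
So saha → sahaani.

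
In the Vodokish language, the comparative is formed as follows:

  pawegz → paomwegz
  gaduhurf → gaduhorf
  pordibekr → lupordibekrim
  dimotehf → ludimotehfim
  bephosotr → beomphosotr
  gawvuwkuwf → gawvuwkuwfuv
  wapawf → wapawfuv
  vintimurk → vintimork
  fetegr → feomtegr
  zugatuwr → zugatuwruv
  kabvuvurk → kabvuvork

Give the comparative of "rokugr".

"rokugr" has second-to-last letter 'g'. The stems whose second-to-last letter is 'g' (pawegz → paomwegz, fetegr → feomtegr) insert -om- after the first vowel.
So rokugr → roomkugr.

roomkugr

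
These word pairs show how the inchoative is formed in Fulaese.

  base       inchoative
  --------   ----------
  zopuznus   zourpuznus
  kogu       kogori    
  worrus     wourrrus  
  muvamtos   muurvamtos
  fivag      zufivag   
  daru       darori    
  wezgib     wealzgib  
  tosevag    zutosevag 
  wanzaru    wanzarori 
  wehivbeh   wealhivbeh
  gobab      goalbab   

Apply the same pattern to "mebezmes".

kogu and zopuznus both have last vowel 'u' yet inflect differently (kogori, zourpuznus), so the last vowel is not what conditions the rule; the final letter is.
"mebezmes" ends in -s. The stems ending in -s (muvamtos → muurvamtos, zopuznus → zourpuznus, worrus → wourrrus) insert -ur- after the first vowel.
The other patterns: stems ending in -u drop the final letter and add -ori; stems ending in -g add the prefix zu-; stems ending in -b or -h insert -al- after the first vowel.
So mebezmes → meurbezmes.

meurbezmes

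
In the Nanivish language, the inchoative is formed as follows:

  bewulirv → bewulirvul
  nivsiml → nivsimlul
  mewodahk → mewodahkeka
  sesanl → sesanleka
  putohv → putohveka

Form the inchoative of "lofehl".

lofehleka

nivsiml and sesanl both end in -l yet inflect differently (nivsimlul, sesanleka), so the final letter is not what conditions the rule; the second-to-last letter is.
"lofehl" has second-to-last letter 'h'. The stems whose second-to-last letter is 'h' (mewodahk → mewodahkeka, putohv → putohveka) add -eka.
The other pattern: stems whose second-to-last letter is 'm' or 'r' add -ul.
So lofehl → lofehleka.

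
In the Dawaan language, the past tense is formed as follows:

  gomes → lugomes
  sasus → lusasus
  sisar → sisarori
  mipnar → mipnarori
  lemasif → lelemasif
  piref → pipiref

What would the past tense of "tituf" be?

"tituf" ends in -f. The stems ending in -f (lemasif → lelemasif, piref → pipiref) repeat the first consonant+vowel as a prefix.
The other patterns: stems ending in -s add the prefix lu-; stems ending in -r add -ori.
So tituf → titituf.

titituf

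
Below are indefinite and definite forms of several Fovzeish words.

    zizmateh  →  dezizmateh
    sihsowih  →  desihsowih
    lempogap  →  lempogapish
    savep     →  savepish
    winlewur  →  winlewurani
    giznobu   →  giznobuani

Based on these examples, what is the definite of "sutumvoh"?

zizmateh and savep both have last vowel 'e' yet inflect differently (dezizmateh, savepish), so the last vowel is not what conditions the rule; the final letter is.
"sutumvoh" ends in -h. The stems ending in -h (zizmateh → dezizmateh, sihsowih → desihsowih) add the prefix de-.
The other patterns: stems ending in -p add -ish; stems ending in -r or -u add -ani.
So sutumvoh → desutumvoh.

desutumvoh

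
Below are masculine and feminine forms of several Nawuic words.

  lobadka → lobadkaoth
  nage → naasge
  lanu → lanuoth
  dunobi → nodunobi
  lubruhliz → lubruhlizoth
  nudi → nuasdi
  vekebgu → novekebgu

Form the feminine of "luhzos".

luhzosoth

"luhzos" begins with l-. The stems beginning with l- (lubruhliz → lubruhlizoth, lanu → lanuoth, lobadka → lobadkaoth) add -oth.
The other patterns: stems beginning with n- insert -as- after the first vowel; stems beginning with d- or v- add the prefix no-.
So luhzos → luhzosoth.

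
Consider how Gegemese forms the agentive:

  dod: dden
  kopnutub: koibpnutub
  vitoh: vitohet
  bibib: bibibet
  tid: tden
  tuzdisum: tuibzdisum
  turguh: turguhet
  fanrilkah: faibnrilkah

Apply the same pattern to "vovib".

vovibet

"vovib" has 2 vowels. The stems with 2 vowels (vitoh → vitohet, bibib → bibibet, turguh → turguhet) add -et.
The other patterns: stems with 1 vowel delete the last vowel and add -en; stems with 3 vowels insert -ib- after the first vowel.
So vovib → vovibet.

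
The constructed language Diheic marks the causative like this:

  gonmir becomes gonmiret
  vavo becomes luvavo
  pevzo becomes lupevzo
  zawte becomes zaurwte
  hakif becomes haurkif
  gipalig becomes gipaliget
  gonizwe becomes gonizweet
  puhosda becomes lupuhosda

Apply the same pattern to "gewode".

gonizwe and zawte both end in -e yet inflect differently (gonizweet, zaurwte), so the final letter is not what conditions the rule; the first letter is.
"gewode" begins with g-. The stems beginning with g- (gonmir → gonmiret, gipalig → gipaliget, gonizwe → gonizweet) add -et.
The other patterns: stems beginning with h- or z- insert -ur- after the first vowel; stems beginning with p- or v- add the prefix lu-.
So gewode → gewodeet.

gewodeet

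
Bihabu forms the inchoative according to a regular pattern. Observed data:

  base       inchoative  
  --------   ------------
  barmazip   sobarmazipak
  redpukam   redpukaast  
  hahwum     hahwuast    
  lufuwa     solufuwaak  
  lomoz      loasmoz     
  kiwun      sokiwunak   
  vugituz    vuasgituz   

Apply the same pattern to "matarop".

vugituz and hahwum both have last vowel 'u' yet inflect differently (vuasgituz, hahwuast), so the last vowel is not what conditions the rule; the final letter is.
"matarop" ends in -p. The one such stem in the data (barmazip → sobarmazipak) adds so- … -ak around the stem, so the same rule applies.
So matarop → somataropak.

somataropak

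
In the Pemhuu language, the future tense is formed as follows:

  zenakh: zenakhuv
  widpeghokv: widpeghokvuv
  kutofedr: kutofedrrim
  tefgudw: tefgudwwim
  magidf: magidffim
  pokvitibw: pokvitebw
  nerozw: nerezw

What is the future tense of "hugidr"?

tefgudw and pokvitibw both end in -w yet inflect differently (tefgudwwim, pokvitebw), so the final letter is not what conditions the rule; the second-to-last letter is.
"hugidr" has second-to-last letter 'd'. The stems whose second-to-last letter is 'd' (kutofedr → kutofedrrim, tefgudw → tefgudwwim, magidf → magidffim) double the final consonant and add -im.
So hugidr → hugidrrim.

hugidrrim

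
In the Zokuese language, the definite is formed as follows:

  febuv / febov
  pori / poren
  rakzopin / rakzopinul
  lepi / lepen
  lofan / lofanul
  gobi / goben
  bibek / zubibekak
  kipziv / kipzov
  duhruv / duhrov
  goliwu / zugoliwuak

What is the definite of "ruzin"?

"ruzin" ends in -n. The stems ending in -n (lofan → lofanul, rakzopin → rakzopinul) add -ul.
The other patterns: stems ending in -i drop the final letter and add -en; stems ending in -v change the last vowel to 'o'; stems ending in -k or -u add zu- … -ak around the stem.
So ruzin → ruzinul.

ruzinul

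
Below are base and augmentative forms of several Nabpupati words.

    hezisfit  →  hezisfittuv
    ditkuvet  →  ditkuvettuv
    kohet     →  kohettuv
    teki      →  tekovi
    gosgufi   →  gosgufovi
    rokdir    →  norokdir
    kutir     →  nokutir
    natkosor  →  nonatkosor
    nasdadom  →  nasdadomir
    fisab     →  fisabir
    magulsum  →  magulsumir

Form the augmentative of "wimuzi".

wimuzovi

"wimuzi" ends in -i. The stems ending in -i (teki → tekovi, gosgufi → gosgufovi) drop the final letter and add -ovi.
So wimuzi → wimuzovi.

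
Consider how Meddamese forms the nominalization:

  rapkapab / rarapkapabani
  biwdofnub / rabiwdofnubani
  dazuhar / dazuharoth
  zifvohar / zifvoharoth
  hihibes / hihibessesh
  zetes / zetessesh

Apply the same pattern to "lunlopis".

lunlopissesh

"lunlopis" ends in -s. The stems ending in -s (hihibes → hihibessesh, zetes → zetessesh) double the final consonant and add -esh.
The other patterns: stems ending in -b add ra- … -ani around the stem; stems ending in -r add -oth.
So lunlopis → lunlopissesh.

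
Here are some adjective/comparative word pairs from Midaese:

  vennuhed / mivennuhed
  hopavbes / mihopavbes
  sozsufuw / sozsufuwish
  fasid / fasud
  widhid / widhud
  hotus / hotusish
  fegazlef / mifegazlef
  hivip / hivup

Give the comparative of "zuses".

mizuses

"zuses" has last vowel 'e'. The stems whose last vowel is 'e' (fegazlef → mifegazlef, vennuhed → mivennuhed, hopavbes → mihopavbes) add the prefix mi-.
The other patterns: stems whose last vowel is 'i' change the last vowel to 'u'; stems whose last vowel is 'u' add -ish.
So zuses → mizuses.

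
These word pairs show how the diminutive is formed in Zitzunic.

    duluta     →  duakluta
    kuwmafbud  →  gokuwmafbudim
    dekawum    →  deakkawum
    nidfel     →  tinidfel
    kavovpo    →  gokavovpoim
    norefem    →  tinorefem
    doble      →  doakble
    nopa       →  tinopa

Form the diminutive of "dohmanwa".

doakhmanwa

"dohmanwa" begins with d-. The stems beginning with d- (duluta → duakluta, doble → doakble, dekawum → deakkawum) insert -ak- after the first vowel.
The other patterns: stems beginning with n- add the prefix ti-; stems beginning with k- add go- … -im around the stem.
So dohmanwa → doakhmanwa.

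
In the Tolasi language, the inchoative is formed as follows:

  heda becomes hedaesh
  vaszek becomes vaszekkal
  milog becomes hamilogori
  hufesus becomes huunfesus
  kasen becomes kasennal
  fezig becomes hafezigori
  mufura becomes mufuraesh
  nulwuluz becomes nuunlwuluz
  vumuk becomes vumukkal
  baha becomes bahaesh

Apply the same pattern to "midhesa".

midhesaesh

vumuk and hufesus both have last vowel 'u' yet inflect differently (vumukkal, huunfesus), so the last vowel is not what conditions the rule; the final letter is.
"midhesa" ends in -a. The stems ending in -a (baha → bahaesh, heda → hedaesh, mufura → mufuraesh) add -esh.
The other patterns: stems ending in -k or -n double the final consonant and add -al; stems ending in -g add ha- … -ori around the stem; stems ending in -s or -z insert -un- after the first vowel.
So midhesa → midhesaesh.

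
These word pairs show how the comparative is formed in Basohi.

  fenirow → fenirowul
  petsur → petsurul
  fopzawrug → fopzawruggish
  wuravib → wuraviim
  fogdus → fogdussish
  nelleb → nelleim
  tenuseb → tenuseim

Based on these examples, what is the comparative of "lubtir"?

lubtirul

fogdus and petsur both have last vowel 'u' yet inflect differently (fogdussish, petsurul), so the last vowel is not what conditions the rule; the final letter is.
"lubtir" ends in -r. The one such stem in the data (petsur → petsurul) adds -ul, so the same rule applies.
The other patterns: stems ending in -g or -s double the final consonant and add -ish; stems ending in -b drop the final letter and add -im.
So lubtir → lubtirul.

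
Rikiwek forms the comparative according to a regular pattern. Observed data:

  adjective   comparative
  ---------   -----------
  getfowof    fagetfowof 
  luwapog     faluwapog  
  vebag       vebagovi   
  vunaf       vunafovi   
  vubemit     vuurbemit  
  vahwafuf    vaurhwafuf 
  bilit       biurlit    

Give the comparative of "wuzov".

fawuzov

luwapog and vebag both end in -g yet inflect differently (faluwapog, vebagovi), so the final letter is not what conditions the rule; the last vowel is.
"wuzov" has last vowel 'o'. The stems whose last vowel is 'o' (getfowof → fagetfowof, luwapog → faluwapog) add the prefix fa-.
The other patterns: stems whose last vowel is 'a' add -ovi; stems whose last vowel is 'i' or 'u' insert -ur- after the first vowel.
So wuzov → fawuzov.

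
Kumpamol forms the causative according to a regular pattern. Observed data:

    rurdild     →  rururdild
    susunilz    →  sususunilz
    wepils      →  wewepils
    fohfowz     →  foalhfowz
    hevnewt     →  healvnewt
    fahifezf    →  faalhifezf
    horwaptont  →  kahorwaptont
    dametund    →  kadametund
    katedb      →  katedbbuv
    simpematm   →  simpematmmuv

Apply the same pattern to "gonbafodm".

susunilz and fohfowz both end in -z yet inflect differently (sususunilz, foalhfowz), so the final letter is not what conditions the rule; the second-to-last letter is.
"gonbafodm" has second-to-last letter 'd'. The one such stem in the data (katedb → katedbbuv) doubles the final consonant and adds -uv (as does simpematm), so the same rule applies.
The other patterns: stems whose second-to-last letter is 'l' repeat the first consonant+vowel as a prefix; stems whose second-to-last letter is 'w' or 'z' insert -al- after the first vowel; stems whose second-to-last letter is 'n' add the prefix ka-.
So gonbafodm → gonbafodmmuv.

gonbafodmmuv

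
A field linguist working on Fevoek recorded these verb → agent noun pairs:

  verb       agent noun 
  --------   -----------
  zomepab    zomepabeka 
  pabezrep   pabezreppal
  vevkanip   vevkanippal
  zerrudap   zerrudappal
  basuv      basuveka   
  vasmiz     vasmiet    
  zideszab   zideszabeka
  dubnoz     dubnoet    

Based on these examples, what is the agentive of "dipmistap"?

dipmistappal

"dipmistap" ends in -p. The stems ending in -p (zerrudap → zerrudappal, pabezrep → pabezreppal, vevkanip → vevkanippal) double the final consonant and add -al.
So dipmistap → dipmistappal.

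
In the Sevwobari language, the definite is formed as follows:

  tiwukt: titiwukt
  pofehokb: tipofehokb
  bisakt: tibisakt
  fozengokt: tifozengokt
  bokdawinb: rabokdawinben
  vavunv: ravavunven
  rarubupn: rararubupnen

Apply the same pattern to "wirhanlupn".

pofehokb and bokdawinb both end in -b yet inflect differently (tipofehokb, rabokdawinben), so the final letter is not what conditions the rule; the second-to-last letter is.
"wirhanlupn" has second-to-last letter 'p'. The one such stem in the data (rarubupn → rararubupnen) adds ra- … -en around the stem, so the same rule applies.
The other pattern: stems whose second-to-last letter is 'k' add the prefix ti-.
So wirhanlupn → rawirhanlupnen.

rawirhanlupnen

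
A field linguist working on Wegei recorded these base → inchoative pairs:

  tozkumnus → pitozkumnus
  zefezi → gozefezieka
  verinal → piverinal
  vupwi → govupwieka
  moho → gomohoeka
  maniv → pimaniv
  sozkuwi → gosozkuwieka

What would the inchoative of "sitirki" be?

gositirkieka

maniv and zefezi both have last vowel 'i' yet inflect differently (pimaniv, gozefezieka), so the last vowel is not what conditions the rule; whether the stem ends in a vowel or a consonant is.
"sitirki" ends in a vowel. The stems ending in a vowel (moho → gomohoeka, zefezi → gozefezieka, vupwi → govupwieka) add go- … -eka around the stem.
So sitirki → gositirkieka.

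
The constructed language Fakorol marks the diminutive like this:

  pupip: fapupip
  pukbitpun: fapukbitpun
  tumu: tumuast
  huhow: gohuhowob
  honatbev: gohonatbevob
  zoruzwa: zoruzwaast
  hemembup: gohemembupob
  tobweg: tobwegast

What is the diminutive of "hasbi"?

gohasbiob

pupip and hemembup both end in -p yet inflect differently (fapupip, gohemembupob), so the final letter is not what conditions the rule; the first letter is.
"hasbi" begins with h-. The stems beginning with h- (huhow → gohuhowob, honatbev → gohonatbevob, hemembup → gohemembupob) add go- … -ob around the stem.
The other patterns: stems beginning with p- add the prefix fa-; stems beginning with t- or z- add -ast.
So hasbi → gohasbiob.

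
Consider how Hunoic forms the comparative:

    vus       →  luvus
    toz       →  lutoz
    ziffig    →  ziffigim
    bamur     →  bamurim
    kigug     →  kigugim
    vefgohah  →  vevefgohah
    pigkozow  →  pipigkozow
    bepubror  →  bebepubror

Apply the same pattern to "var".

"var" has 1 vowel. The stems with 1 vowel (vus → luvus, toz → lutoz) add the prefix lu-.
So var → luvar.

luvar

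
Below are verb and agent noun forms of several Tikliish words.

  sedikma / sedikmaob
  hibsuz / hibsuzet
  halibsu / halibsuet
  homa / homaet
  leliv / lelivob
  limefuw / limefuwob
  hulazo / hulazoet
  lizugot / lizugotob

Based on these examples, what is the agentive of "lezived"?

"lezived" begins with l-. The stems beginning with l- (limefuw → limefuwob, lizugot → lizugotob, leliv → lelivob) add -ob.
The other pattern: stems beginning with h- add -et.
So lezived → lezivedob.

lezivedob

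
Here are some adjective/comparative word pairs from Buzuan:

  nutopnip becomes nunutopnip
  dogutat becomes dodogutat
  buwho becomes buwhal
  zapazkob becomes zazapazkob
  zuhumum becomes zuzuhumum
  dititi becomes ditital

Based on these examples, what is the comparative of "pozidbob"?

popozidbob

buwho and zapazkob both have last vowel 'o' yet inflect differently (buwhal, zazapazkob), so the last vowel is not what conditions the rule; whether the stem ends in a vowel or a consonant is.
"pozidbob" ends in a consonant. The stems ending in a consonant (dogutat → dodogutat, zapazkob → zazapazkob, zuhumum → zuzuhumum) repeat the first consonant+vowel as a prefix.
So pozidbob → popozidbob.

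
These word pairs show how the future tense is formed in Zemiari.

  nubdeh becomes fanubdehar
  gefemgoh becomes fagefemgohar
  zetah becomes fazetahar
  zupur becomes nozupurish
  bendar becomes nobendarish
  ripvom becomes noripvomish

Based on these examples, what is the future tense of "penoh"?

fapenohar

"penoh" ends in -h. The stems ending in -h (nubdeh → fanubdehar, gefemgoh → fagefemgohar, zetah → fazetahar) add fa- … -ar around the stem.
So penoh → fapenohar.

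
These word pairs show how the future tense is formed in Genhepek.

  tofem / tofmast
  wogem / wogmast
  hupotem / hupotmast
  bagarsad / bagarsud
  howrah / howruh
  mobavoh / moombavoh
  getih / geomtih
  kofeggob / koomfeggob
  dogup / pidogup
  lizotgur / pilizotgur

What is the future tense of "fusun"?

"fusun" has last vowel 'u'. The stems whose last vowel is 'u' (dogup → pidogup, lizotgur → pilizotgur) add the prefix pi-.
So fusun → pifusun.

pifusun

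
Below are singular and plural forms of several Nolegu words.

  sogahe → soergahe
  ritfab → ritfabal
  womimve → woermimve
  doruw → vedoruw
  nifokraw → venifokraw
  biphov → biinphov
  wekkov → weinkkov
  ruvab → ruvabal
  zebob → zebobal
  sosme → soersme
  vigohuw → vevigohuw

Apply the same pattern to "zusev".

zuinsev

nifokraw and ruvab both have last vowel 'a' yet inflect differently (venifokraw, ruvabal), so the last vowel is not what conditions the rule; the final letter is.
"zusev" ends in -v. The stems ending in -v (biphov → biinphov, wekkov → weinkkov) insert -in- after the first vowel.
The other patterns: stems ending in -e insert -er- after the first vowel; stems ending in -w add the prefix ve-; stems ending in -b add -al.
So zusev → zuinsev.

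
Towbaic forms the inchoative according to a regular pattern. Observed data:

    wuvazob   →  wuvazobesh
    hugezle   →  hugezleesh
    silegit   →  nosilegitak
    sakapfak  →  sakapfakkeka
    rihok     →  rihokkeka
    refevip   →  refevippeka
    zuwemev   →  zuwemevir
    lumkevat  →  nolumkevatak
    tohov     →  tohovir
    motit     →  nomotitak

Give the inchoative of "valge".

"valge" ends in -e. The one such stem in the data (hugezle → hugezleesh) adds -esh, so the same rule applies.
The other patterns: stems ending in -t add no- … -ak around the stem; stems ending in -v add -ir; stems ending in -k or -p double the final consonant and add -eka.
So valge → valgeesh.

valgeesh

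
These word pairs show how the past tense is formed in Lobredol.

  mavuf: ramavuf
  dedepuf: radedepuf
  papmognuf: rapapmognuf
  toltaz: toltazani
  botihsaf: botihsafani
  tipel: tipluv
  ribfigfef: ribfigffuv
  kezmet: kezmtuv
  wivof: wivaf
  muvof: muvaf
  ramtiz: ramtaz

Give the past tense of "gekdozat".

gekdozatani

mavuf and botihsaf both end in -f yet inflect differently (ramavuf, botihsafani), so the final letter is not what conditions the rule; the last vowel is.
"gekdozat" has last vowel 'a'. The stems whose last vowel is 'a' (toltaz → toltazani, botihsaf → botihsafani) add -ani.
So gekdozat → gekdozatani.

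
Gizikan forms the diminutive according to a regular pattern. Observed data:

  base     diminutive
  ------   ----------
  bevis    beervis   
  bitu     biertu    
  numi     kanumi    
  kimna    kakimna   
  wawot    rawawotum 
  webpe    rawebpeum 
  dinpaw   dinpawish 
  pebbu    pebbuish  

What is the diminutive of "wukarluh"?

rawukarluhum

bitu and pebbu both end in -u yet inflect differently (biertu, pebbuish), so the final letter is not what conditions the rule; the first letter is.
"wukarluh" begins with w-. The stems beginning with w- (wawot → rawawotum, webpe → rawebpeum) add ra- … -um around the stem.
So wukarluh → rawukarluhum.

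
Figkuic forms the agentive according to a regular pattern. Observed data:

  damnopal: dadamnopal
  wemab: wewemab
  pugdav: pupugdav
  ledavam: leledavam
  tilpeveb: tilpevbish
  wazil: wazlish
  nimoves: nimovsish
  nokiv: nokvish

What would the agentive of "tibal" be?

titibal

"tibal" has last vowel 'a'. The stems whose last vowel is 'a' (damnopal → dadamnopal, wemab → wewemab, pugdav → pupugdav) repeat the first consonant+vowel as a prefix.
The other pattern: stems whose last vowel is 'e' or 'i' delete the last vowel and add -ish.
So tibal → titibal.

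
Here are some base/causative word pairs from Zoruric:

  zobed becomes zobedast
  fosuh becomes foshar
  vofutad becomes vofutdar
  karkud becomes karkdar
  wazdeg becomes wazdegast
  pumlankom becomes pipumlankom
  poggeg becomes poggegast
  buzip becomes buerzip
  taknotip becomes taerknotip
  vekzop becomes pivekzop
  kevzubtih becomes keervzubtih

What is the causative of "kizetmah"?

"kizetmah" has last vowel 'a'. The one such stem in the data (vofutad → vofutdar) deletes the last vowel and adds -ar (as do karkud, fosuh), so the same rule applies.
So kizetmah → kizetmhar.

kizetmhar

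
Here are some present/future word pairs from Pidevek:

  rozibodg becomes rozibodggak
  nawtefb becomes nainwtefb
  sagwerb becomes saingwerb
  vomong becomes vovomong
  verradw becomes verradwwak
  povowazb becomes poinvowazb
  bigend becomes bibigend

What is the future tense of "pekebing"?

rozibodg and vomong both end in -g yet inflect differently (rozibodggak, vovomong), so the final letter is not what conditions the rule; the second-to-last letter is.
"pekebing" has second-to-last letter 'n'. The stems whose second-to-last letter is 'n' (bigend → bibigend, vomong → vovomong) repeat the first consonant+vowel as a prefix.
The other patterns: stems whose second-to-last letter is 'd' double the final consonant and add -ak; stems whose second-to-last letter is 'f', 'r' or 'z' insert -in- after the first vowel.
So pekebing → pepekebing.

pepekebing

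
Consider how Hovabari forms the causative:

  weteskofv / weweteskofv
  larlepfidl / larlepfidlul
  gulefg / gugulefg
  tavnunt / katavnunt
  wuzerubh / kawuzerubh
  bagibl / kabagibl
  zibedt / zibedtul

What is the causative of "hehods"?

zibedt and tavnunt both end in -t yet inflect differently (zibedtul, katavnunt), so the final letter is not what conditions the rule; the second-to-last letter is.
"hehods" has second-to-last letter 'd'. The stems whose second-to-last letter is 'd' (zibedt → zibedtul, larlepfidl → larlepfidlul) add -ul.
The other patterns: stems whose second-to-last letter is 'f' repeat the first consonant+vowel as a prefix; stems whose second-to-last letter is 'b' or 'n' add the prefix ka-.
So hehods → hehodsul.

hehodsul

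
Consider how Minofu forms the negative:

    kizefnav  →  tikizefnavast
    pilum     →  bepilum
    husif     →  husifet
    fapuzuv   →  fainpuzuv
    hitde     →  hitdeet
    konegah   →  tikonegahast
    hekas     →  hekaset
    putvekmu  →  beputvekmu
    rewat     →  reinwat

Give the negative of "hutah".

fapuzuv and kizefnav both end in -v yet inflect differently (fainpuzuv, tikizefnavast), so the final letter is not what conditions the rule; the first letter is.
"hutah" begins with h-. The stems beginning with h- (hitde → hitdeet, hekas → hekaset, husif → husifet) add -et.
The other patterns: stems beginning with p- add the prefix be-; stems beginning with f- or r- insert -in- after the first vowel; stems beginning with k- add ti- … -ast around the stem.
So hutah → hutahet.

hutahet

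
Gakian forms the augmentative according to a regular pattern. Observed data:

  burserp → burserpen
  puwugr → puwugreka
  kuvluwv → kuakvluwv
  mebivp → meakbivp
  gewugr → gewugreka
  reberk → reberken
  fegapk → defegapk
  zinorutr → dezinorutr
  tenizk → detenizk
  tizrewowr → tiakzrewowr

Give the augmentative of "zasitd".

dezasitd

mebivp and burserp both end in -p yet inflect differently (meakbivp, burserpen), so the final letter is not what conditions the rule; the second-to-last letter is.
"zasitd" has second-to-last letter 't'. The one such stem in the data (zinorutr → dezinorutr) adds the prefix de-, so the same rule applies.
The other patterns: stems whose second-to-last letter is 'v' or 'w' insert -ak- after the first vowel; stems whose second-to-last letter is 'r' add -en; stems whose second-to-last letter is 'g' add -eka.
So zasitd → dezasitd.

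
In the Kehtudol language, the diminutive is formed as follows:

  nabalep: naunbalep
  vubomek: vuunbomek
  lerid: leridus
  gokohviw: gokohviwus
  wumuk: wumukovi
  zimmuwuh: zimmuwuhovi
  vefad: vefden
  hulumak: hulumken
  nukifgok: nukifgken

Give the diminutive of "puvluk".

vubomek and wumuk both end in -k yet inflect differently (vuunbomek, wumukovi), so the final letter is not what conditions the rule; the last vowel is.
"puvluk" has last vowel 'u'. The stems whose last vowel is 'u' (wumuk → wumukovi, zimmuwuh → zimmuwuhovi) add -ovi.
So puvluk → puvlukovi.

puvlukovi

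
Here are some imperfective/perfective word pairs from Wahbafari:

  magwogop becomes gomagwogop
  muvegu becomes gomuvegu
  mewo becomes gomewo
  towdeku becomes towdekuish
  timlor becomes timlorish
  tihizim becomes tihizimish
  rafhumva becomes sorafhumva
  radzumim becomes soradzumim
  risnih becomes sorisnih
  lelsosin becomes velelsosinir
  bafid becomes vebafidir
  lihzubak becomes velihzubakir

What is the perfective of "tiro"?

tiroish

"tiro" begins with t-. The stems beginning with t- (towdeku → towdekuish, timlor → timlorish, tihizim → tihizimish) add -ish.
The other patterns: stems beginning with m- add the prefix go-; stems beginning with r- add the prefix so-; stems beginning with b- or l- add ve- … -ir around the stem.
So tiro → tiroish.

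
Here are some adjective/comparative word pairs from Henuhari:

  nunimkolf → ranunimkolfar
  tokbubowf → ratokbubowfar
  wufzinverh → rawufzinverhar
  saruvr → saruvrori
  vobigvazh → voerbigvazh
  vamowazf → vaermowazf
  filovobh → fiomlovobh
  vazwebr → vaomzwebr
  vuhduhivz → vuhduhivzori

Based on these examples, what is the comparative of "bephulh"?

rabephulhar

"bephulh" has second-to-last letter 'l'. The one such stem in the data (nunimkolf → ranunimkolfar) adds ra- … -ar around the stem, so the same rule applies.
The other patterns: stems whose second-to-last letter is 'z' insert -er- after the first vowel; stems whose second-to-last letter is 'b' insert -om- after the first vowel; stems whose second-to-last letter is 'v' add -ori.
So bephulh → rabephulhar.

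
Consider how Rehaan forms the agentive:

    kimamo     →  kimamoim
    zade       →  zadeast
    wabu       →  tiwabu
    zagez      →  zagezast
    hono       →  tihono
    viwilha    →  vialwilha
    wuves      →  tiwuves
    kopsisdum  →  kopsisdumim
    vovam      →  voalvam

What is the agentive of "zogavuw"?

zogavuwast

vovam and kopsisdum both end in -m yet inflect differently (voalvam, kopsisdumim), so the final letter is not what conditions the rule; the first letter is.
"zogavuw" begins with z-. The stems beginning with z- (zade → zadeast, zagez → zagezast) add -ast.
The other patterns: stems beginning with v- insert -al- after the first vowel; stems beginning with k- add -im; stems beginning with h- or w- add the prefix ti-.
So zogavuw → zogavuwast.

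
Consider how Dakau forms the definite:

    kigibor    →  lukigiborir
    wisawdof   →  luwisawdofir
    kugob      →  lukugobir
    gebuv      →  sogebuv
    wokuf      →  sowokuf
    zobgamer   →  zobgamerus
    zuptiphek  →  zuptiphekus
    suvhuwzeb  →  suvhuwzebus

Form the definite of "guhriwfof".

"guhriwfof" has last vowel 'o'. The stems whose last vowel is 'o' (kigibor → lukigiborir, wisawdof → luwisawdofir, kugob → lukugobir) add lu- … -ir around the stem.
So guhriwfof → luguhriwfofir.

luguhriwfofir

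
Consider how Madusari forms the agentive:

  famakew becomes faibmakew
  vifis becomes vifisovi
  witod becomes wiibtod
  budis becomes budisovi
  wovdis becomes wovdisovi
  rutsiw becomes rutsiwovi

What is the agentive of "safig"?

safigovi

rutsiw and famakew both end in -w yet inflect differently (rutsiwovi, faibmakew), so the final letter is not what conditions the rule; the last vowel is.
"safig" has last vowel 'i'. The stems whose last vowel is 'i' (rutsiw → rutsiwovi, wovdis → wovdisovi, vifis → vifisovi) add -ovi.
So safig → safigovi.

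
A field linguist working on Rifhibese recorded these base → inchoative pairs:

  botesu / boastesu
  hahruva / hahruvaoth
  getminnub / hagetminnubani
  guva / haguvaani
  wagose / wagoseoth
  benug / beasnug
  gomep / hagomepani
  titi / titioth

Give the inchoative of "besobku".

guva and hahruva both end in -a yet inflect differently (haguvaani, hahruvaoth), so the final letter is not what conditions the rule; the first letter is.
"besobku" begins with b-. The stems beginning with b- (benug → beasnug, botesu → boastesu) insert -as- after the first vowel.
The other patterns: stems beginning with g- add ha- … -ani around the stem; stems beginning with h-, t- or w- add -oth.
So besobku → beassobku.

beassobku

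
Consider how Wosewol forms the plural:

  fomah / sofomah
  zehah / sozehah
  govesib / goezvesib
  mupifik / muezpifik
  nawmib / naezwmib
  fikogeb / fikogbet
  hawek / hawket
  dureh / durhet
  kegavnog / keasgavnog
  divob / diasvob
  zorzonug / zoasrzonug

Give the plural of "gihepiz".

govesib and fikogeb both end in -b yet inflect differently (goezvesib, fikogbet), so the final letter is not what conditions the rule; the last vowel is.
"gihepiz" has last vowel 'i'. The stems whose last vowel is 'i' (govesib → goezvesib, mupifik → muezpifik, nawmib → naezwmib) insert -ez- after the first vowel.
The other patterns: stems whose last vowel is 'a' add the prefix so-; stems whose last vowel is 'e' delete the last vowel and add -et; stems whose last vowel is 'o' or 'u' insert -as- after the first vowel.
So gihepiz → giezhepiz.

giezhepiz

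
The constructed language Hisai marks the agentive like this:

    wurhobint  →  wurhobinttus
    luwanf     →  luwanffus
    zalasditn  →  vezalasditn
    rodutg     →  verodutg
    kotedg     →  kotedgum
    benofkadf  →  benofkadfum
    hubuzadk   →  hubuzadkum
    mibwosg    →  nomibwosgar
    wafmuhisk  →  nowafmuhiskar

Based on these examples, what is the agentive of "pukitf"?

"pukitf" has second-to-last letter 't'. The stems whose second-to-last letter is 't' (zalasditn → vezalasditn, rodutg → verodutg) add the prefix ve-.
The other patterns: stems whose second-to-last letter is 'n' double the final consonant and add -us; stems whose second-to-last letter is 'd' add -um; stems whose second-to-last letter is 's' add no- … -ar around the stem.
So pukitf → vepukitf.

vepukitf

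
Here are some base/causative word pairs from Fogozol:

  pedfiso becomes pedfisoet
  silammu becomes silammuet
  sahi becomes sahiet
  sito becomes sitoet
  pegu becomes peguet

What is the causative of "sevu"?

Every pair shown (pedfiso → pedfisoet, silammu → silammuet, sahi → sahiet, …) follows the same rule: add -et.
So sevu → sevuet.

sevuet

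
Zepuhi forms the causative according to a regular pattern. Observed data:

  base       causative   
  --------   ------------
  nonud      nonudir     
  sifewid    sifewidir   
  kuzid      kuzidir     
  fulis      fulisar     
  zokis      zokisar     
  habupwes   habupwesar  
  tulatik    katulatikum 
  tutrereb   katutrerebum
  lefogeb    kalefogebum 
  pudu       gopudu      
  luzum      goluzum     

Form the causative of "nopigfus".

nopigfusar

"nopigfus" ends in -s. The stems ending in -s (fulis → fulisar, zokis → zokisar, habupwes → habupwesar) add -ar.
The other patterns: stems ending in -d add -ir; stems ending in -b or -k add ka- … -um around the stem; stems ending in -m or -u add the prefix go-.
So nopigfus → nopigfusar.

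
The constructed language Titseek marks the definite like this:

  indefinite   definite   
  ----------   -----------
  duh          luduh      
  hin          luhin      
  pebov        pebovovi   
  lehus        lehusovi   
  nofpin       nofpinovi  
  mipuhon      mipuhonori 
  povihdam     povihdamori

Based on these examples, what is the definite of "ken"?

luken

"ken" has 1 vowel. The stems with 1 vowel (duh → luduh, hin → luhin) add the prefix lu-.
The other patterns: stems with 2 vowels add -ovi; stems with 3 vowels add -ori.
So ken → luken.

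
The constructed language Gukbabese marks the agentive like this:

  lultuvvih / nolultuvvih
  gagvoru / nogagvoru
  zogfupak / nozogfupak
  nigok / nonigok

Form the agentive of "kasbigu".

nokasbigu

Every pair shown (lultuvvih → nolultuvvih, gagvoru → nogagvoru, zogfupak → nozogfupak, …) follows the same rule: add the prefix no-.
So kasbigu → nokasbigu.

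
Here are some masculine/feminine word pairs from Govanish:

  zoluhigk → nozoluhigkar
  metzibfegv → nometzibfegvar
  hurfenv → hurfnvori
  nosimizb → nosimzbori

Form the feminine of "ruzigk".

metzibfegv and hurfenv both end in -v yet inflect differently (nometzibfegvar, hurfnvori), so the final letter is not what conditions the rule; the second-to-last letter is.
"ruzigk" has second-to-last letter 'g'. The stems whose second-to-last letter is 'g' (metzibfegv → nometzibfegvar, zoluhigk → nozoluhigkar) add no- … -ar around the stem.
The other pattern: stems whose second-to-last letter is 'n' or 'z' delete the last vowel and add -ori.
So ruzigk → noruzigkar.

noruzigkar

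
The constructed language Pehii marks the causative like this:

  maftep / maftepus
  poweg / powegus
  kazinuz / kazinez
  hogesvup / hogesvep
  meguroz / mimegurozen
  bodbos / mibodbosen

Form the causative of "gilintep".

"gilintep" has last vowel 'e'. The stems whose last vowel is 'e' (maftep → maftepus, poweg → powegus) add -us.
So gilintep → gilintepus.

gilintepus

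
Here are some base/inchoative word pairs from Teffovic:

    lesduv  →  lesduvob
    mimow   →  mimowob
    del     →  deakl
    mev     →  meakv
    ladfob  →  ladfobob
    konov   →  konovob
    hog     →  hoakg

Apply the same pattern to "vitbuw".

vitbuwob

mev and lesduv both end in -v yet inflect differently (meakv, lesduvob), so the final letter is not what conditions the rule; the number of vowels is.
"vitbuw" has 2 vowels. The stems with 2 vowels (ladfob → ladfobob, mimow → mimowob, lesduv → lesduvob) add -ob.
The other pattern: stems with 1 vowel insert -ak- after the first vowel.
So vitbuw → vitbuwob.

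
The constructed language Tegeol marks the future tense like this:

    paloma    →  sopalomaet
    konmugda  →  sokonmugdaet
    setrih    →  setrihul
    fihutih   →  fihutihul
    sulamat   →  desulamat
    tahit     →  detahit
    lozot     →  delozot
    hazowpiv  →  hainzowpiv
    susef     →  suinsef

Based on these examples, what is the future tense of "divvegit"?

paloma and sulamat both have last vowel 'a' yet inflect differently (sopalomaet, desulamat), so the last vowel is not what conditions the rule; the final letter is.
"divvegit" ends in -t. The stems ending in -t (sulamat → desulamat, tahit → detahit, lozot → delozot) add the prefix de-.
The other patterns: stems ending in -a add so- … -et around the stem; stems ending in -h add -ul; stems ending in -f or -v insert -in- after the first vowel.
So divvegit → dedivvegit.

dedivvegit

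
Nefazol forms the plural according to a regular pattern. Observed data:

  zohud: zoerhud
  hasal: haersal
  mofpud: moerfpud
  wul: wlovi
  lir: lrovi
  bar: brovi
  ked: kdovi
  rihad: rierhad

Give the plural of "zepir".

"zepir" has 2 vowels. The stems with 2 vowels (rihad → rierhad, hasal → haersal, mofpud → moerfpud) insert -er- after the first vowel.
So zepir → zeerpir.

zeerpir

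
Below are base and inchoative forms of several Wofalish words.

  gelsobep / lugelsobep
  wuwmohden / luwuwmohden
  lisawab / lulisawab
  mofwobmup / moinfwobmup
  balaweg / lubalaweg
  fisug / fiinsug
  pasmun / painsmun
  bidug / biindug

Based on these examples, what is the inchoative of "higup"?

hiingup

"higup" has last vowel 'u'. The stems whose last vowel is 'u' (pasmun → painsmun, fisug → fiinsug, mofwobmup → moinfwobmup) insert -in- after the first vowel.
The other pattern: stems whose last vowel is 'a' or 'e' add the prefix lu-.
So higup → hiingup.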